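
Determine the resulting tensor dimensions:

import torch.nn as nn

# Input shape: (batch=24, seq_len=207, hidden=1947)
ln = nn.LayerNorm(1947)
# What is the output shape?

Input shape: (24, 207, 1947)
Output shape: (24, 207, 1947)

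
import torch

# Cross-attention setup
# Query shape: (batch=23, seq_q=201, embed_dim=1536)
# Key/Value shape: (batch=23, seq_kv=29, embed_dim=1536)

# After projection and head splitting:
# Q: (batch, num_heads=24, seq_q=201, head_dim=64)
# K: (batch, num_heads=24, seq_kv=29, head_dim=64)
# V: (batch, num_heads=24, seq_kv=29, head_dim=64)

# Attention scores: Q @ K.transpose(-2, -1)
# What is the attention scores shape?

Input shape: (23, 201, 1536)
Output shape: (23, 24, 201, 29)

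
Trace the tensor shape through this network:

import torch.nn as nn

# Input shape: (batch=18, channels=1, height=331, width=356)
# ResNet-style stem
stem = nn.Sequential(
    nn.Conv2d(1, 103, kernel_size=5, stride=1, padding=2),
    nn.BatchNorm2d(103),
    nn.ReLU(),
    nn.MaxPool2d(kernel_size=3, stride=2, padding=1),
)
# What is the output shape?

Input shape: (18, 1, 331, 356)
  -> after Conv2d 5x5 stride=1: (18, 103, 331, 356)
Output shape: (18, 103, 166, 178)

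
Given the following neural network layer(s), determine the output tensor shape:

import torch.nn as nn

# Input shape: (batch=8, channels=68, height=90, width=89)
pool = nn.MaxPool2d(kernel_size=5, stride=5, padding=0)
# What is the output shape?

Input shape: (8, 68, 90, 89)
Output shape: (8, 68, 18, 17)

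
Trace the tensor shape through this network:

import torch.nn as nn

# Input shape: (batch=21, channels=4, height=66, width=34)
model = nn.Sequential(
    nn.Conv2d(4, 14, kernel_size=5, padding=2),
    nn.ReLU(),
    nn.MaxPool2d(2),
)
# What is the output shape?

Input shape: (21, 4, 66, 34)
  -> after Conv2d: (21, 14, 66, 34)
  -> after ReLU: (21, 14, 66, 34)
Output shape: (21, 14, 33, 17)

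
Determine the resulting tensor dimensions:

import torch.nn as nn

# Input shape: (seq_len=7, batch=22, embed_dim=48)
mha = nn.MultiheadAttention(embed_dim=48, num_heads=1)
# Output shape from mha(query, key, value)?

Input shape: (7, 22, 48)
Output shape: (7, 22, 48)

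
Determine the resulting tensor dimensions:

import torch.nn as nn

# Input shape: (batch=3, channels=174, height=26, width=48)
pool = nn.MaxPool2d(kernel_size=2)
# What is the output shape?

Input shape: (3, 174, 26, 48)
Output shape: (3, 174, 13, 24)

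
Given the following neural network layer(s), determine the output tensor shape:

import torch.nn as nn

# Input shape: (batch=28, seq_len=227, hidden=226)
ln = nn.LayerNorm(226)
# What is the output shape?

Input shape: (28, 227, 226)
Output shape: (28, 227, 226)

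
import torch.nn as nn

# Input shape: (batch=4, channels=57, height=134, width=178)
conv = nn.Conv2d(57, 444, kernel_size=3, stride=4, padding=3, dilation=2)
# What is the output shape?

Input shape: (4, 57, 134, 178)
Output shape: (4, 444, 34, 45)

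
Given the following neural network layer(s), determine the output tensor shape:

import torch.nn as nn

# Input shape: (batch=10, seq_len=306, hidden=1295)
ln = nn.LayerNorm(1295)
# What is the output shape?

Input shape: (10, 306, 1295)
Output shape: (10, 306, 1295)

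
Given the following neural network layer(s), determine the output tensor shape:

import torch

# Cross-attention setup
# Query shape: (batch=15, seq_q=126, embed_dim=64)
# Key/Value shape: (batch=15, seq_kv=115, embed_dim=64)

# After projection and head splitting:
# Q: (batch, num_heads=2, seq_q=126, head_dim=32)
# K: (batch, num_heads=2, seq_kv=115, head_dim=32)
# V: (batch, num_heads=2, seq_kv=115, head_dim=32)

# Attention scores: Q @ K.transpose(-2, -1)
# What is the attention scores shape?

Input shape: (15, 126, 64)
Output shape: (15, 2, 126, 115)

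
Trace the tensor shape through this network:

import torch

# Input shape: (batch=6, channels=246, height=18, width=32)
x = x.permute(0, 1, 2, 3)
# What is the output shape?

Input shape: (6, 246, 18, 32)
Output shape: (6, 246, 18, 32)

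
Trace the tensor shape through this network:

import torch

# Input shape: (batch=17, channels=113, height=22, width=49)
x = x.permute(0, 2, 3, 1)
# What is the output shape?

Input shape: (17, 113, 22, 49)
Output shape: (17, 22, 49, 113)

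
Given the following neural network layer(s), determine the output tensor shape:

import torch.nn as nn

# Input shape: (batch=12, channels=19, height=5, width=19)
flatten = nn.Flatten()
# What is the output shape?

Input shape: (12, 19, 5, 19)
Output shape: (12, 1805)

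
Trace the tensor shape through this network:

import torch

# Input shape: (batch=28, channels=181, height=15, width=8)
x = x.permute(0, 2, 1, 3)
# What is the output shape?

Input shape: (28, 181, 15, 8)
Output shape: (28, 15, 181, 8)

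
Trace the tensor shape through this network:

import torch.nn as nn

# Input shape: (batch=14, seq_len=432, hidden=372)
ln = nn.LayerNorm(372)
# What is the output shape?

Input shape: (14, 432, 372)
Output shape: (14, 432, 372)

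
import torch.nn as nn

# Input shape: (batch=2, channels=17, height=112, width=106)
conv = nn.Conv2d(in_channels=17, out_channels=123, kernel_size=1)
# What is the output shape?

Input shape: (2, 17, 112, 106)
Output shape: (2, 123, 112, 106)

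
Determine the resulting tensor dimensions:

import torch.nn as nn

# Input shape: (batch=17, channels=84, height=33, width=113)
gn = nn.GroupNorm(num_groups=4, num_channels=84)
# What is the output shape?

Input shape: (17, 84, 33, 113)
Output shape: (17, 84, 33, 113)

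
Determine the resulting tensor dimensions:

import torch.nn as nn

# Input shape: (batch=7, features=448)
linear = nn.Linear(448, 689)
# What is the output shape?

Input shape: (7, 448)
Output shape: (7, 689)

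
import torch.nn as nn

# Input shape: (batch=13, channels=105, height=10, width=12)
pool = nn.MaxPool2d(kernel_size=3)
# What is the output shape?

Input shape: (13, 105, 10, 12)
Output shape: (13, 105, 3, 4)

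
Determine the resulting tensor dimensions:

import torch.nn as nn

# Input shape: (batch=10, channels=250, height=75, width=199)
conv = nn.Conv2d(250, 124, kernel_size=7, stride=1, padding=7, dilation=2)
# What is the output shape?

Input shape: (10, 250, 75, 199)
Output shape: (10, 124, 77, 201)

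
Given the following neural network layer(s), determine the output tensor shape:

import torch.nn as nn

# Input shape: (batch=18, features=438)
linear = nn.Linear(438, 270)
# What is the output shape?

Input shape: (18, 438)
Output shape: (18, 270)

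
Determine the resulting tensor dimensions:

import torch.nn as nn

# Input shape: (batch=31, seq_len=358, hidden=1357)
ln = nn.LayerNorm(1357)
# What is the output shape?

Input shape: (31, 358, 1357)
Output shape: (31, 358, 1357)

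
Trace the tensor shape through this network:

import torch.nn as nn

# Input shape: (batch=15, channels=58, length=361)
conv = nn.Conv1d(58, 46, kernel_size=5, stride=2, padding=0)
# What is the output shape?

Input shape: (15, 58, 361)
Output shape: (15, 46, 179)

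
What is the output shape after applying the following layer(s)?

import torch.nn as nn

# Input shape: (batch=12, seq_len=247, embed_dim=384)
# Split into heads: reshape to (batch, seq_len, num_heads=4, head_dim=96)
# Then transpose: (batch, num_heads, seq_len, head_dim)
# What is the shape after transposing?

Input shape: (12, 247, 384)
  -> after reshape: (12, 247, 4, 96)
Output shape: (12, 4, 247, 96)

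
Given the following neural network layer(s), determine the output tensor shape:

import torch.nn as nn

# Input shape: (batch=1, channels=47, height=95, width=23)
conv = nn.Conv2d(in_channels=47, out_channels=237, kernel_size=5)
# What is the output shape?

Input shape: (1, 47, 95, 23)
Output shape: (1, 237, 91, 19)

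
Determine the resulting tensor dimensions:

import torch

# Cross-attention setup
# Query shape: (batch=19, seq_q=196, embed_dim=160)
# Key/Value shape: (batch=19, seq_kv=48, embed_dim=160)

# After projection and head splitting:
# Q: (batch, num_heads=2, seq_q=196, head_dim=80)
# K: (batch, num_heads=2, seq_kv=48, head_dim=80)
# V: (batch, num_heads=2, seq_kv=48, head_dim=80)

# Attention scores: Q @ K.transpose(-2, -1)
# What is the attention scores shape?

Input shape: (19, 196, 160)
Output shape: (19, 2, 196, 48)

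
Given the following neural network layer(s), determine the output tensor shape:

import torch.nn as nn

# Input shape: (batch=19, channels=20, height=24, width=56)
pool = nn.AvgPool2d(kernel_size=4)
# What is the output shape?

Input shape: (19, 20, 24, 56)
Output shape: (19, 20, 6, 14)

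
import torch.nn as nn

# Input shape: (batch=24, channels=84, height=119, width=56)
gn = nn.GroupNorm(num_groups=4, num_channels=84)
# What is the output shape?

Input shape: (24, 84, 119, 56)
Output shape: (24, 84, 119, 56)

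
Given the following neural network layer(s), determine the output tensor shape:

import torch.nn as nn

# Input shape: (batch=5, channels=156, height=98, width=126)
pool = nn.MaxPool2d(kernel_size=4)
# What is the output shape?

Input shape: (5, 156, 98, 126)
Output shape: (5, 156, 24, 31)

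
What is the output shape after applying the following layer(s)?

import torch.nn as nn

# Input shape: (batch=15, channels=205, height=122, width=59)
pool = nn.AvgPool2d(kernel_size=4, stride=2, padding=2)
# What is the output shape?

Input shape: (15, 205, 122, 59)
Output shape: (15, 205, 62, 30)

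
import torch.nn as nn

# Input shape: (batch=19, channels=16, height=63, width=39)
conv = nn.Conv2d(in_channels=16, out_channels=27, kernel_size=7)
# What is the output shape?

Input shape: (19, 16, 63, 39)
Output shape: (19, 27, 57, 33)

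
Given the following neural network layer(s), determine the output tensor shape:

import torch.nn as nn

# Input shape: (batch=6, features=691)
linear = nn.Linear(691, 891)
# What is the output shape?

Input shape: (6, 691)
Output shape: (6, 891)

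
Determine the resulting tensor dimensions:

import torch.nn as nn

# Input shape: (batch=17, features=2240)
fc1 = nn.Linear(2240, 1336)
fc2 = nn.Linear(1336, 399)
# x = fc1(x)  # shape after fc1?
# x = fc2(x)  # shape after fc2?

Input shape: (17, 2240)
  -> after fc1: (17, 1336)
Output shape: (17, 399)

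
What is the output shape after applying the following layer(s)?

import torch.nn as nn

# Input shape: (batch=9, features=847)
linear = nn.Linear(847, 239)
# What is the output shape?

Input shape: (9, 847)
Output shape: (9, 239)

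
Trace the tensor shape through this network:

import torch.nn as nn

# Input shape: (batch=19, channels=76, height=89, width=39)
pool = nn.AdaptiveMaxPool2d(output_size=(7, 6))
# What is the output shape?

Input shape: (19, 76, 89, 39)
Output shape: (19, 76, 7, 6)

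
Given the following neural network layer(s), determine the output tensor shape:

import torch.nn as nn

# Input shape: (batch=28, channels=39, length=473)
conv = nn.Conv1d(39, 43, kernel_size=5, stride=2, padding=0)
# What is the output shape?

Input shape: (28, 39, 473)
Output shape: (28, 43, 235)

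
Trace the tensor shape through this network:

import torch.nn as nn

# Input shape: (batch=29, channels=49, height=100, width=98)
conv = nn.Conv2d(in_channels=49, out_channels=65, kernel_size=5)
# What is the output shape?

Input shape: (29, 49, 100, 98)
Output shape: (29, 65, 96, 94)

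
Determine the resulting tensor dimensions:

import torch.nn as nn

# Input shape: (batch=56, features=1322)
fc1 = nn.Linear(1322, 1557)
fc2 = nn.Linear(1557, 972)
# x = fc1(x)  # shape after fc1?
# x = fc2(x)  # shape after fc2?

Input shape: (56, 1322)
  -> after fc1: (56, 1557)
Output shape: (56, 972)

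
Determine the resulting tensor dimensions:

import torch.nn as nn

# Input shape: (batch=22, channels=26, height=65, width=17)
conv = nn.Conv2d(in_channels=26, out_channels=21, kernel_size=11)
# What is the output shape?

Input shape: (22, 26, 65, 17)
Output shape: (22, 21, 55, 7)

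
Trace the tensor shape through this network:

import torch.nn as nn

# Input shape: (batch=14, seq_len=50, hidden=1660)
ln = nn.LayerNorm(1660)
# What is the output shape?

Input shape: (14, 50, 1660)
Output shape: (14, 50, 1660)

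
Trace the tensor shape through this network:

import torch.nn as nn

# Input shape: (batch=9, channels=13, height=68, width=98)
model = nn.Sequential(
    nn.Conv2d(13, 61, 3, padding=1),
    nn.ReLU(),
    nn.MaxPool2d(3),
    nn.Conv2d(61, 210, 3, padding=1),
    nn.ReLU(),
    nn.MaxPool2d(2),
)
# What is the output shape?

Input shape: (9, 13, 68, 98)
  -> after first Conv2d: (9, 61, 68, 98)
  -> after first MaxPool2d: (9, 61, 22, 32)
  -> after second Conv2d: (9, 210, 22, 32)
Output shape: (9, 210, 11, 16)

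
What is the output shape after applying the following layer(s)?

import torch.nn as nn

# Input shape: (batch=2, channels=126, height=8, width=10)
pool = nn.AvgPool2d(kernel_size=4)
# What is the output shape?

Input shape: (2, 126, 8, 10)
Output shape: (2, 126, 2, 2)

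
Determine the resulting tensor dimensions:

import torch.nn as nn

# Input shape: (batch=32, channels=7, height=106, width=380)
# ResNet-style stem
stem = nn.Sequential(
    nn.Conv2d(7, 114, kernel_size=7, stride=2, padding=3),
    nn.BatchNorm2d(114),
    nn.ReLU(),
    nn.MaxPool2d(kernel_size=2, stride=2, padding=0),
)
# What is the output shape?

Input shape: (32, 7, 106, 380)
  -> after Conv2d 7x7 stride=2: (32, 114, 53, 190)
Output shape: (32, 114, 26, 95)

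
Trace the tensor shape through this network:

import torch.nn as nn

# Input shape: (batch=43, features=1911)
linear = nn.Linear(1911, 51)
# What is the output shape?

Input shape: (43, 1911)
Output shape: (43, 51)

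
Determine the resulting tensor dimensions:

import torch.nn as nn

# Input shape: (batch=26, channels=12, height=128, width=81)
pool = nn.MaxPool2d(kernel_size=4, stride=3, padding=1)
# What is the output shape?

Input shape: (26, 12, 128, 81)
Output shape: (26, 12, 43, 27)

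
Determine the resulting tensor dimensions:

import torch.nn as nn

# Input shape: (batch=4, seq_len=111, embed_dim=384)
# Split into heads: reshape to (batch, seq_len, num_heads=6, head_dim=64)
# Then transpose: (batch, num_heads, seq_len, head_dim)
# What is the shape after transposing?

Input shape: (4, 111, 384)
  -> after reshape: (4, 111, 6, 64)
Output shape: (4, 6, 111, 64)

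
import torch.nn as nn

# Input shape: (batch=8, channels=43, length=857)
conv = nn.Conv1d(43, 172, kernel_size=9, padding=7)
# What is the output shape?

Input shape: (8, 43, 857)
Output shape: (8, 172, 863)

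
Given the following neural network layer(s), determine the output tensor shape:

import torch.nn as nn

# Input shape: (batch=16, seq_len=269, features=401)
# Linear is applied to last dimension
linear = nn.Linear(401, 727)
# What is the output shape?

Input shape: (16, 269, 401)
Output shape: (16, 269, 727)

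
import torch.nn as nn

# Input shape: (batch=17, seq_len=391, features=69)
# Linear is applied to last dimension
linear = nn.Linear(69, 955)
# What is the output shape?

Input shape: (17, 391, 69)
Output shape: (17, 391, 955)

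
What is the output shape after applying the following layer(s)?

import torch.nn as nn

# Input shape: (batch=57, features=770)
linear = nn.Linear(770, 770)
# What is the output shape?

Input shape: (57, 770)
Output shape: (57, 770)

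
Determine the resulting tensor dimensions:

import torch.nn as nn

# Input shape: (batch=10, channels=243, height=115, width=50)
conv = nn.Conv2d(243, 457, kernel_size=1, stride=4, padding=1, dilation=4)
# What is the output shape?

Input shape: (10, 243, 115, 50)
Output shape: (10, 457, 30, 13)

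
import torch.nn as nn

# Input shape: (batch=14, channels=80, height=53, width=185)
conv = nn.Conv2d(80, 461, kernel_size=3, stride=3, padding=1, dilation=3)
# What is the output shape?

Input shape: (14, 80, 53, 185)
Output shape: (14, 461, 17, 61)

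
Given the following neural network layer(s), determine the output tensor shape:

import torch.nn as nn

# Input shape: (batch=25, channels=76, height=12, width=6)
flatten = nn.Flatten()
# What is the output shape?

Input shape: (25, 76, 12, 6)
Output shape: (25, 5472)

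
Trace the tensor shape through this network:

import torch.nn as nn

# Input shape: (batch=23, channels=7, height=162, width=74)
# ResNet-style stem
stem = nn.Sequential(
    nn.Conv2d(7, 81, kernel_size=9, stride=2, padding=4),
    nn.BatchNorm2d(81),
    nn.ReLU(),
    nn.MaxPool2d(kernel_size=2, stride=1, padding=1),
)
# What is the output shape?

Input shape: (23, 7, 162, 74)
  -> after Conv2d 9x9 stride=2: (23, 81, 81, 37)
Output shape: (23, 81, 82, 38)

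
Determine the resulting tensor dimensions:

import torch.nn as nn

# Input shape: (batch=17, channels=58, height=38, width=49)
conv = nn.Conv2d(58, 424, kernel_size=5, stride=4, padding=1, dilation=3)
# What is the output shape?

Input shape: (17, 58, 38, 49)
Output shape: (17, 424, 7, 10)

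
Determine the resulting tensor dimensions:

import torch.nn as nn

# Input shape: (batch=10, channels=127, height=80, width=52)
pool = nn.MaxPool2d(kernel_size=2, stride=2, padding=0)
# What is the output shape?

Input shape: (10, 127, 80, 52)
Output shape: (10, 127, 40, 26)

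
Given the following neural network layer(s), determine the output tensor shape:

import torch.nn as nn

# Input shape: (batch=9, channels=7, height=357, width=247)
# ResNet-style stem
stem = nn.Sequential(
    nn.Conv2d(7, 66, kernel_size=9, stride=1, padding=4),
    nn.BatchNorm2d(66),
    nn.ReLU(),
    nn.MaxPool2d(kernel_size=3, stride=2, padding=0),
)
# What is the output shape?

Input shape: (9, 7, 357, 247)
  -> after Conv2d 9x9 stride=1: (9, 66, 357, 247)
Output shape: (9, 66, 178, 123)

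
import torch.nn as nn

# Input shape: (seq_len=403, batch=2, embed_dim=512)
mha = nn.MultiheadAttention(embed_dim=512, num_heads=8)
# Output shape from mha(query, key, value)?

Input shape: (403, 2, 512)
Output shape: (403, 2, 512)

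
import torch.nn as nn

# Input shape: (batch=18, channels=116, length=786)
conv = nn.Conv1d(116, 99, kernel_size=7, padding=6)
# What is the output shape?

Input shape: (18, 116, 786)
Output shape: (18, 99, 792)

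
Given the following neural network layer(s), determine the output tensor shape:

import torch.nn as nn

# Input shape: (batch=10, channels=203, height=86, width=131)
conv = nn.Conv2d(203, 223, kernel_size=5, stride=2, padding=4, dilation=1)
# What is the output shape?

Input shape: (10, 203, 86, 131)
Output shape: (10, 223, 45, 68)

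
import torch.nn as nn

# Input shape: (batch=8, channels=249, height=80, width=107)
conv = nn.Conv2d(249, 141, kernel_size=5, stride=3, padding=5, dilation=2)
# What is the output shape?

Input shape: (8, 249, 80, 107)
Output shape: (8, 141, 28, 37)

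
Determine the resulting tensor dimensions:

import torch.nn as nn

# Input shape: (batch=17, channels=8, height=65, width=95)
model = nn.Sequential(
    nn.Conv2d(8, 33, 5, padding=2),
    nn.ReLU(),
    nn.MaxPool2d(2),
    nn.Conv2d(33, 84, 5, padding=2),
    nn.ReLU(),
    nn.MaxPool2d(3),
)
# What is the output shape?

Input shape: (17, 8, 65, 95)
  -> after first Conv2d: (17, 33, 65, 95)
  -> after first MaxPool2d: (17, 33, 32, 47)
  -> after second Conv2d: (17, 84, 32, 47)
Output shape: (17, 84, 10, 15)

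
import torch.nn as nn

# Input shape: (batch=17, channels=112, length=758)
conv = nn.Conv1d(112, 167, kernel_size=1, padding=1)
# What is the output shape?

Input shape: (17, 112, 758)
Output shape: (17, 167, 760)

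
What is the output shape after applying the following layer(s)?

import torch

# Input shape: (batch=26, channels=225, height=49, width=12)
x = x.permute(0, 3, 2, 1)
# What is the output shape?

Input shape: (26, 225, 49, 12)
Output shape: (26, 12, 49, 225)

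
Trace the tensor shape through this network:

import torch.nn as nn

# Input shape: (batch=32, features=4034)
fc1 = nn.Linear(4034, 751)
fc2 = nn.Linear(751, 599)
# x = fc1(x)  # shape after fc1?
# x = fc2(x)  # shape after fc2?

Input shape: (32, 4034)
  -> after fc1: (32, 751)
Output shape: (32, 599)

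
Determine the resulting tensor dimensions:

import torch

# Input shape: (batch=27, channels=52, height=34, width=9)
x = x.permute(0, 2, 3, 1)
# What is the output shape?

Input shape: (27, 52, 34, 9)
Output shape: (27, 34, 9, 52)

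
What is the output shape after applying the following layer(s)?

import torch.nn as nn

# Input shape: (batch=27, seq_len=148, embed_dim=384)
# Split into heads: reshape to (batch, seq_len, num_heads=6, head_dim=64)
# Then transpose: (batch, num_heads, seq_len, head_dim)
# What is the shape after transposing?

Input shape: (27, 148, 384)
  -> after reshape: (27, 148, 6, 64)
Output shape: (27, 6, 148, 64)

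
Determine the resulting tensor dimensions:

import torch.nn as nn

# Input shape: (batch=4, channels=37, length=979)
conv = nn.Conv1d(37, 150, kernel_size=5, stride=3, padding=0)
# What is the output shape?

Input shape: (4, 37, 979)
Output shape: (4, 150, 325)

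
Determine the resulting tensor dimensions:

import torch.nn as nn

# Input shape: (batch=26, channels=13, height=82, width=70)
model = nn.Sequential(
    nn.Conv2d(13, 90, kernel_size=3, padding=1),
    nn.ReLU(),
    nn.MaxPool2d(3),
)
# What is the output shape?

Input shape: (26, 13, 82, 70)
  -> after Conv2d: (26, 90, 82, 70)
  -> after ReLU: (26, 90, 82, 70)
Output shape: (26, 90, 27, 23)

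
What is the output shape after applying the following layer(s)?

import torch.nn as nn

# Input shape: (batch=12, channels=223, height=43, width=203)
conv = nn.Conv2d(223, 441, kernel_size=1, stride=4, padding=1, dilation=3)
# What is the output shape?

Input shape: (12, 223, 43, 203)
Output shape: (12, 441, 12, 52)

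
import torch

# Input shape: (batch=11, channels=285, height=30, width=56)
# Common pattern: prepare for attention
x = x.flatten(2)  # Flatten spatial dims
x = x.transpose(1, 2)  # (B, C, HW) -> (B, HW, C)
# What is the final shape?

Input shape: (11, 285, 30, 56)
  -> after flatten(2): (11, 285, 1680)
Output shape: (11, 1680, 285)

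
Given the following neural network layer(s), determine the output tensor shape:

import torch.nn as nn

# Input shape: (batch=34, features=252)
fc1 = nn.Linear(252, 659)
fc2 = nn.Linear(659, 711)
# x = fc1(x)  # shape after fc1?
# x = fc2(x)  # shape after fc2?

Input shape: (34, 252)
  -> after fc1: (34, 659)
Output shape: (34, 711)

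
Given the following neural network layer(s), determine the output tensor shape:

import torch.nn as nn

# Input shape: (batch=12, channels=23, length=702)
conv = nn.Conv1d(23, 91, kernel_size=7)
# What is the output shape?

Input shape: (12, 23, 702)
Output shape: (12, 91, 696)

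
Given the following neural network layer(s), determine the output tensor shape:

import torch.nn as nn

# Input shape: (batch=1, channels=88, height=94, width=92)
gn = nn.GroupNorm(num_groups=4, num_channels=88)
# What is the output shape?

Input shape: (1, 88, 94, 92)
Output shape: (1, 88, 94, 92)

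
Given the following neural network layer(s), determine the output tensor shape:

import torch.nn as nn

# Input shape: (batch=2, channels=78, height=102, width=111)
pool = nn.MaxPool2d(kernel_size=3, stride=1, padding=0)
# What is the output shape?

Input shape: (2, 78, 102, 111)
Output shape: (2, 78, 100, 109)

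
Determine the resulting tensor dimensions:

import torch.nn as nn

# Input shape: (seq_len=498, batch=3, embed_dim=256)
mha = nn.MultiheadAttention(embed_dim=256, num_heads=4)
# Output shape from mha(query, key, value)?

Input shape: (498, 3, 256)
Output shape: (498, 3, 256)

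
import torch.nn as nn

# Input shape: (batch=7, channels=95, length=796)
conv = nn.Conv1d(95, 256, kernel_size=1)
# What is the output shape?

Input shape: (7, 95, 796)
Output shape: (7, 256, 796)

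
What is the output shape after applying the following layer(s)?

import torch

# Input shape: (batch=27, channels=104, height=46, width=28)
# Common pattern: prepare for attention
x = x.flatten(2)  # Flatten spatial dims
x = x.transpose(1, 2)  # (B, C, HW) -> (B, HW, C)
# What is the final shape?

Input shape: (27, 104, 46, 28)
  -> after flatten(2): (27, 104, 1288)
Output shape: (27, 1288, 104)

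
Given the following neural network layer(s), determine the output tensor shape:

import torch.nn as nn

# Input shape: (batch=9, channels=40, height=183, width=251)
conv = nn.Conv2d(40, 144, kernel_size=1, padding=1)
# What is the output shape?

Input shape: (9, 40, 183, 251)
Output shape: (9, 144, 185, 253)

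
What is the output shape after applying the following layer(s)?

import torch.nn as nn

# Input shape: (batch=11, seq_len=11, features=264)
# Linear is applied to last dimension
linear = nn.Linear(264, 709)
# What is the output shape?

Input shape: (11, 11, 264)
Output shape: (11, 11, 709)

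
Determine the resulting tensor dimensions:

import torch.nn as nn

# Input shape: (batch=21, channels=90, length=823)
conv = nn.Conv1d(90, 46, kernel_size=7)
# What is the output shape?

Input shape: (21, 90, 823)
Output shape: (21, 46, 817)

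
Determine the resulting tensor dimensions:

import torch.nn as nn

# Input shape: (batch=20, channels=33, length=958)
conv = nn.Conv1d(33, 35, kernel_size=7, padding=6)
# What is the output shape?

Input shape: (20, 33, 958)
Output shape: (20, 35, 964)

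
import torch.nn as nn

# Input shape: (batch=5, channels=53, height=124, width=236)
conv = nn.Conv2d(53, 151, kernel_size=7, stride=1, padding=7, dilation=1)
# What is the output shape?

Input shape: (5, 53, 124, 236)
Output shape: (5, 151, 132, 244)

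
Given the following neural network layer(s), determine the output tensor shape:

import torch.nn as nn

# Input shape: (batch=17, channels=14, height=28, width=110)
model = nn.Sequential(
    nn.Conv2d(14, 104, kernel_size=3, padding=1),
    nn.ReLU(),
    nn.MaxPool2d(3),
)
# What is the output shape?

Input shape: (17, 14, 28, 110)
  -> after Conv2d: (17, 104, 28, 110)
  -> after ReLU: (17, 104, 28, 110)
Output shape: (17, 104, 9, 36)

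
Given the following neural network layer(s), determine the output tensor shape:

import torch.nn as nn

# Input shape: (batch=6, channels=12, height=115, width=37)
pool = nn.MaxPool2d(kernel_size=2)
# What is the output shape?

Input shape: (6, 12, 115, 37)
Output shape: (6, 12, 57, 18)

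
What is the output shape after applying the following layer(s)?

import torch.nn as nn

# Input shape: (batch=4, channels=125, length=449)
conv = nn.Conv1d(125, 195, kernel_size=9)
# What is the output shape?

Input shape: (4, 125, 449)
Output shape: (4, 195, 441)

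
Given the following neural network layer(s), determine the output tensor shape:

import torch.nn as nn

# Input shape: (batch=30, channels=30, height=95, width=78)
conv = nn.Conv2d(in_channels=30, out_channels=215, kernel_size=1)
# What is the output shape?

Input shape: (30, 30, 95, 78)
Output shape: (30, 215, 95, 78)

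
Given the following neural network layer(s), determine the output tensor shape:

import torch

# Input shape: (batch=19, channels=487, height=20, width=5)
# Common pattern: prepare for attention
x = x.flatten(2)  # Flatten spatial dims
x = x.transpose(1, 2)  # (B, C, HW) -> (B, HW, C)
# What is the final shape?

Input shape: (19, 487, 20, 5)
  -> after flatten(2): (19, 487, 100)
Output shape: (19, 100, 487)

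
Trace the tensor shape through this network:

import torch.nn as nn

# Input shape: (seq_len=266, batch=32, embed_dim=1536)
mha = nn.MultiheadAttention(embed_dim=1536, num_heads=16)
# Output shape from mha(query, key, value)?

Input shape: (266, 32, 1536)
Output shape: (266, 32, 1536)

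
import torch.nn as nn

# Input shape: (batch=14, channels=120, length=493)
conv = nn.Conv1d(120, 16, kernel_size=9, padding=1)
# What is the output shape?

Input shape: (14, 120, 493)
Output shape: (14, 16, 487)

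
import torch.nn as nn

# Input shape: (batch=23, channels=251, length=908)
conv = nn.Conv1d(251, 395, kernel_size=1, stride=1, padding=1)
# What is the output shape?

Input shape: (23, 251, 908)
Output shape: (23, 395, 910)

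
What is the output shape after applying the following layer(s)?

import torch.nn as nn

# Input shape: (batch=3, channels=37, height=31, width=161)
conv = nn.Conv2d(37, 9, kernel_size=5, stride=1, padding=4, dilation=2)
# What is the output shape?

Input shape: (3, 37, 31, 161)
Output shape: (3, 9, 31, 161)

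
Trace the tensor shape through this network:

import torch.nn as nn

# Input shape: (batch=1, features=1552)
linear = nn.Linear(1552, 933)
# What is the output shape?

Input shape: (1, 1552)
Output shape: (1, 933)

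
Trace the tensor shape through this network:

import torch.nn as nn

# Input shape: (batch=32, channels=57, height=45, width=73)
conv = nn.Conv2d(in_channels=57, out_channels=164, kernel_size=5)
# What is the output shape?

Input shape: (32, 57, 45, 73)
Output shape: (32, 164, 41, 69)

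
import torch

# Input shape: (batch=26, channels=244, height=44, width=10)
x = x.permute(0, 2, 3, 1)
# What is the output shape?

Input shape: (26, 244, 44, 10)
Output shape: (26, 44, 10, 244)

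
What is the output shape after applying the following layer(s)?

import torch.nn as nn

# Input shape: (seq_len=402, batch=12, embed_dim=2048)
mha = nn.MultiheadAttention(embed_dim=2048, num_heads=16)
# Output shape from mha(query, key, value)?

Input shape: (402, 12, 2048)
Output shape: (402, 12, 2048)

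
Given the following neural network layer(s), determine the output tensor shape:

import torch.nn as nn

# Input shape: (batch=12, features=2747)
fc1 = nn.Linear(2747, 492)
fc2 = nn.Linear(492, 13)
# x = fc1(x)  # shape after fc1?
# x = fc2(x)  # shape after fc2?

Input shape: (12, 2747)
  -> after fc1: (12, 492)
Output shape: (12, 13)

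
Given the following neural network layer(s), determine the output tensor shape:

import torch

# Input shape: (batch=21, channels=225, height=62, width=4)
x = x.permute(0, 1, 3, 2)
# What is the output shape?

Input shape: (21, 225, 62, 4)
Output shape: (21, 225, 4, 62)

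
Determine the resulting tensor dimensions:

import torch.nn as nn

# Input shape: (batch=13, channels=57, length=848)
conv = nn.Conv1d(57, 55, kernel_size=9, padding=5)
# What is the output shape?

Input shape: (13, 57, 848)
Output shape: (13, 55, 850)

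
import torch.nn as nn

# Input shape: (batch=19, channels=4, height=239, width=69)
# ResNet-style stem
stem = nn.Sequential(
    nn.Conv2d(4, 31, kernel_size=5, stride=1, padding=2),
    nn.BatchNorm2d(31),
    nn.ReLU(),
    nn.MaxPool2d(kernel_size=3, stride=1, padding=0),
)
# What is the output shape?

Input shape: (19, 4, 239, 69)
  -> after Conv2d 5x5 stride=1: (19, 31, 239, 69)
Output shape: (19, 31, 237, 67)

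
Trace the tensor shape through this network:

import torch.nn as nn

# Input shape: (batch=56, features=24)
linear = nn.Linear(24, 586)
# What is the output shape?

Input shape: (56, 24)
Output shape: (56, 586)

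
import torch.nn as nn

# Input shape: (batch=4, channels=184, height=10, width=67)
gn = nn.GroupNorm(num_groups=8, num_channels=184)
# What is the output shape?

Input shape: (4, 184, 10, 67)
Output shape: (4, 184, 10, 67)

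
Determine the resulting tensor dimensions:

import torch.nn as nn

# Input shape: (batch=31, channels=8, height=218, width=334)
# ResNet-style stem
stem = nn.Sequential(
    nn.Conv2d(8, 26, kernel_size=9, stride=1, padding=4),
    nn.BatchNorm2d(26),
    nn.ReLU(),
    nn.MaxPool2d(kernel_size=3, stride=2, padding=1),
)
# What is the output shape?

Input shape: (31, 8, 218, 334)
  -> after Conv2d 9x9 stride=1: (31, 26, 218, 334)
Output shape: (31, 26, 109, 167)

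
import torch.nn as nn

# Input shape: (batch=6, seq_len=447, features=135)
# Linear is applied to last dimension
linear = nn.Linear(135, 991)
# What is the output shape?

Input shape: (6, 447, 135)
Output shape: (6, 447, 991)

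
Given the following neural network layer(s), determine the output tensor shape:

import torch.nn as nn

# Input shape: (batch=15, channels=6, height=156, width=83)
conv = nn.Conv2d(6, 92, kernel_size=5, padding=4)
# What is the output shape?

Input shape: (15, 6, 156, 83)
Output shape: (15, 92, 160, 87)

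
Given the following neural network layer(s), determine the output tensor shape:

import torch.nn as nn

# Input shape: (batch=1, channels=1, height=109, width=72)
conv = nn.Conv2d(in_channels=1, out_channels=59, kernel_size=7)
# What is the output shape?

Input shape: (1, 1, 109, 72)
Output shape: (1, 59, 103, 66)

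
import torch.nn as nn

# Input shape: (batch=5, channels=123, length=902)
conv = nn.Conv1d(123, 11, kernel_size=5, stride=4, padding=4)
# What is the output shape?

Input shape: (5, 123, 902)
Output shape: (5, 11, 227)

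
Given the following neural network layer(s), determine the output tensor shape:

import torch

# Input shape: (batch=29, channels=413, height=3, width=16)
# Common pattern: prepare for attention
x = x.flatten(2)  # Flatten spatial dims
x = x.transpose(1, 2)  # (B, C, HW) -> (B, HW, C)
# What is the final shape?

Input shape: (29, 413, 3, 16)
  -> after flatten(2): (29, 413, 48)
Output shape: (29, 48, 413)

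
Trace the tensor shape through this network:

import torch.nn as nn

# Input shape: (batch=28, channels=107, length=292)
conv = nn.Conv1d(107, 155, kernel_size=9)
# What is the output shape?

Input shape: (28, 107, 292)
Output shape: (28, 155, 284)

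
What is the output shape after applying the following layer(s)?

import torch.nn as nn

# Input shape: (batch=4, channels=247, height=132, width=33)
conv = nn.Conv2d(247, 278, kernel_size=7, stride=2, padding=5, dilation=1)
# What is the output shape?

Input shape: (4, 247, 132, 33)
Output shape: (4, 278, 68, 19)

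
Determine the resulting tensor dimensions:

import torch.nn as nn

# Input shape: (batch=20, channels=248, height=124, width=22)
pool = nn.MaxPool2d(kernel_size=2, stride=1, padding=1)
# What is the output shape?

Input shape: (20, 248, 124, 22)
Output shape: (20, 248, 125, 23)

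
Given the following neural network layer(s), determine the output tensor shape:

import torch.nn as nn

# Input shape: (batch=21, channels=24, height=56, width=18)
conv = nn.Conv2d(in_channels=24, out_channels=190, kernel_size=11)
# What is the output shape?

Input shape: (21, 24, 56, 18)
Output shape: (21, 190, 46, 8)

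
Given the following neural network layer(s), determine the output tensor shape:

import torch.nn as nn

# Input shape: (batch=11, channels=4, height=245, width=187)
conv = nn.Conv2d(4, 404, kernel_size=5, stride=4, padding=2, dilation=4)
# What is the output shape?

Input shape: (11, 4, 245, 187)
Output shape: (11, 404, 59, 44)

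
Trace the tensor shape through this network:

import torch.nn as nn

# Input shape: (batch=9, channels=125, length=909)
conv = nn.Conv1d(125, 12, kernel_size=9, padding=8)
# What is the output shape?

Input shape: (9, 125, 909)
Output shape: (9, 12, 917)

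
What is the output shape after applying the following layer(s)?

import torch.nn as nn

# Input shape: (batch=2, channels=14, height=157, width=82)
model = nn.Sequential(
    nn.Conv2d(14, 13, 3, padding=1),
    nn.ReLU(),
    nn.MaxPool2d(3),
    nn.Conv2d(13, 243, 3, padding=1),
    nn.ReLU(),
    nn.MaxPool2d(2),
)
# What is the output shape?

Input shape: (2, 14, 157, 82)
  -> after first Conv2d: (2, 13, 157, 82)
  -> after first MaxPool2d: (2, 13, 52, 27)
  -> after second Conv2d: (2, 243, 52, 27)
Output shape: (2, 243, 26, 13)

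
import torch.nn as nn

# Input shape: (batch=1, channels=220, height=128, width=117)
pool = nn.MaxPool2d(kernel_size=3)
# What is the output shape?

Input shape: (1, 220, 128, 117)
Output shape: (1, 220, 42, 39)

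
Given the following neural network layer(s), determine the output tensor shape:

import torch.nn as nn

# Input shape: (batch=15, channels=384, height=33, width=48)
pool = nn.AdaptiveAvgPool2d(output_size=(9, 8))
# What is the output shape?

Input shape: (15, 384, 33, 48)
Output shape: (15, 384, 9, 8)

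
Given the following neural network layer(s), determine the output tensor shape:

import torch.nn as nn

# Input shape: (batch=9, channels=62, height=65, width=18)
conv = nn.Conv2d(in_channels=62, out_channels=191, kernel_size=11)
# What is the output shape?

Input shape: (9, 62, 65, 18)
Output shape: (9, 191, 55, 8)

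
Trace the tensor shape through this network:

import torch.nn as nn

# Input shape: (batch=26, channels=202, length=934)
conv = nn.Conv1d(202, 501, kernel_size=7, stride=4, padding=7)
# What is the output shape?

Input shape: (26, 202, 934)
Output shape: (26, 501, 236)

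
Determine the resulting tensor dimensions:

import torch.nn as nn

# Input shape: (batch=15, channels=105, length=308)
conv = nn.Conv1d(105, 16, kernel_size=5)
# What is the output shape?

Input shape: (15, 105, 308)
Output shape: (15, 16, 304)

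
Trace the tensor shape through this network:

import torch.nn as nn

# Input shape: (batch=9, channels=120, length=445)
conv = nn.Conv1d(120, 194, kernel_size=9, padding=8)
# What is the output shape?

Input shape: (9, 120, 445)
Output shape: (9, 194, 453)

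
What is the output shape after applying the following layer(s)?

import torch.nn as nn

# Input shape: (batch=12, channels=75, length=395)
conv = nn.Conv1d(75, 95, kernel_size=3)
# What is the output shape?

Input shape: (12, 75, 395)
Output shape: (12, 95, 393)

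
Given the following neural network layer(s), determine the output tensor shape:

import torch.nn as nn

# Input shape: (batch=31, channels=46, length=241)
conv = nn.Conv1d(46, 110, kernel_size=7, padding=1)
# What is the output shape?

Input shape: (31, 46, 241)
Output shape: (31, 110, 237)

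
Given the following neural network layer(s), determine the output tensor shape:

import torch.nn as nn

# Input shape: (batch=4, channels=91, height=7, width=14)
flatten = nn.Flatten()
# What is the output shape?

Input shape: (4, 91, 7, 14)
Output shape: (4, 8918)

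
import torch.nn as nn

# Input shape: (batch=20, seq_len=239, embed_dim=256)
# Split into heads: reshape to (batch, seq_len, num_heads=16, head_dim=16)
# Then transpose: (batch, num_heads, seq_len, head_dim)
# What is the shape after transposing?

Input shape: (20, 239, 256)
  -> after reshape: (20, 239, 16, 16)
Output shape: (20, 16, 239, 16)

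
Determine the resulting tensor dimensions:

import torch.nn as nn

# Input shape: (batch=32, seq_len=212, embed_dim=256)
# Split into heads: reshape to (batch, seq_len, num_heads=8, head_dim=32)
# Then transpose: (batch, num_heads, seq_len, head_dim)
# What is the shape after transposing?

Input shape: (32, 212, 256)
  -> after reshape: (32, 212, 8, 32)
Output shape: (32, 8, 212, 32)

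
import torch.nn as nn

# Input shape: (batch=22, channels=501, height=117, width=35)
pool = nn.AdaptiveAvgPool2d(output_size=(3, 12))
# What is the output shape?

Input shape: (22, 501, 117, 35)
Output shape: (22, 501, 3, 12)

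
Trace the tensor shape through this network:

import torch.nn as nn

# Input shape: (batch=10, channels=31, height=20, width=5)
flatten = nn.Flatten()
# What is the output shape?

Input shape: (10, 31, 20, 5)
Output shape: (10, 3100)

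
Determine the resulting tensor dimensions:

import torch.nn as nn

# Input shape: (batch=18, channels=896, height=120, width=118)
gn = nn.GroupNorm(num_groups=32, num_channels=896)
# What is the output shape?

Input shape: (18, 896, 120, 118)
Output shape: (18, 896, 120, 118)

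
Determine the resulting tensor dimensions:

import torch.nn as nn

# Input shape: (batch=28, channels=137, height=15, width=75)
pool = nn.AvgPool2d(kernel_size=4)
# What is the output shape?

Input shape: (28, 137, 15, 75)
Output shape: (28, 137, 3, 18)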